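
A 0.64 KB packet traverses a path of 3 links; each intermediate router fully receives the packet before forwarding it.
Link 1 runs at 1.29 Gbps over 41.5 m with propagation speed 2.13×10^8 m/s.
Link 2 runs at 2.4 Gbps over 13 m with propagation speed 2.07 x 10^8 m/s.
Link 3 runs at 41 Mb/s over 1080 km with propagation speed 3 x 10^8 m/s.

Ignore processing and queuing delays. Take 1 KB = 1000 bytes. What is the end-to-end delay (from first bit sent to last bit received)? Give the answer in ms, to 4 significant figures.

L = 5120 bits.
Transmission delays (L/R per hop): 0.00396899, 0.00213333, 0.124878 ms; sum = 0.13098 ms.
Propagation delays (d/s per hop): 0.000194836, 6.28019e-05, 3.6 ms; sum = 3.60026 ms.
End-to-end = 3.731 ms.

3.731 ms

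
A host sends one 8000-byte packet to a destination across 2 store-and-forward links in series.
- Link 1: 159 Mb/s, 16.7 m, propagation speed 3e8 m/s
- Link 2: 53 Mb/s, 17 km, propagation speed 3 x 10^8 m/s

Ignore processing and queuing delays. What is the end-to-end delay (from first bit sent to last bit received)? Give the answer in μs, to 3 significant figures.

L = 8000 × 8 = 64000 bits.
Transmission delays (L/R per hop): 402.516, 1207.55 μs; sum = 1610.06 μs.
Propagation delays (d/s per hop): 0.0556667, 56.6667 μs; sum = 56.7223 μs.
End-to-end = 1670 μs.

1670 μs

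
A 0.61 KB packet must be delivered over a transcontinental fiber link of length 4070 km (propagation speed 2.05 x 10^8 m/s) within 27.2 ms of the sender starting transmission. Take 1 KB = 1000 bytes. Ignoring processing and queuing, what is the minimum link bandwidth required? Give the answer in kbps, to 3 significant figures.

L = 4880 bits.
Propagation delay = 4070000 / 2.05e+08 = 19.8537 ms.
Transmission budget = 27.2 − 19.8537 = 7.34634 ms.
R ≥ L / t_tx = 4880 bits / 0.00734634 s = 664 kbps.

664 kbps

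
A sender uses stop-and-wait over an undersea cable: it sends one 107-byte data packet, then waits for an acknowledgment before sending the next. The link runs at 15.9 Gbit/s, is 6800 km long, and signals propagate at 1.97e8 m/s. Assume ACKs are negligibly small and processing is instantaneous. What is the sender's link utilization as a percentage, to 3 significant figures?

t_tx = L/R = 856/15900000000 = 5.38365e-08 s.
t_prop = 6800000/197000000 = 0.0345178 s; RTT = 0.0690355 s.
Cycle = t_tx + RTT = 0.0690356 s.
Utilization = t_tx / cycle = 5.38365e-08/0.0690356 = 0.0000780 %.

0.0000780 %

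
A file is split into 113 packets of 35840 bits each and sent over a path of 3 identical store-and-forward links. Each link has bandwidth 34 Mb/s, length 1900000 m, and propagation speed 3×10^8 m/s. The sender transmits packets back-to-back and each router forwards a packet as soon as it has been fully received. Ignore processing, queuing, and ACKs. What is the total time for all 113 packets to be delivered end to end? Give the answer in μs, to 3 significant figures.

140000 μs

Per-hop transmission t_tx = L/R = 35840/34000000 = 1054.12 μs.
Per-hop propagation t_prop = 1900000/300000000 = 6333.33 μs.
Pipeline fill: first packet needs 3·t_tx to clear all hops; remaining 112 packets each add one t_tx.
Total = (3+113-1)·t_tx + 3·t_prop = 115·1054.12 + 3·6333.33 = 140000 μs.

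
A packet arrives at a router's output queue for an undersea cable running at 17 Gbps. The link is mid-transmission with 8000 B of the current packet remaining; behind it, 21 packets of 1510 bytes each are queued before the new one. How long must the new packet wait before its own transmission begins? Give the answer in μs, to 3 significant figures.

18.7 μs

Each queued packet: L/R = 12080/17000000000 = 0.710588 μs.
21 queued → 14.9224 μs.
Plus remaining 64000 bits of current packet: 3.76471 μs.
Queuing delay = 18.7 μs.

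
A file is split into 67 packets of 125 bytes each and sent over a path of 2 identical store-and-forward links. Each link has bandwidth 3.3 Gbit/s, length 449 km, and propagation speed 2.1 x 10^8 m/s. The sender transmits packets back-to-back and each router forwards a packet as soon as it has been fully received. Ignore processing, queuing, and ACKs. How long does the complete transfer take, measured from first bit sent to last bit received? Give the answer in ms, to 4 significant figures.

Per-hop transmission t_tx = L/R = 1000/3300000000 = 0.00030303 ms.
Per-hop propagation t_prop = 449000/210000000 = 2.1381 ms.
Pipeline fill: first packet needs 2·t_tx to clear all hops; remaining 66 packets each add one t_tx.
Total = (2+67-1)·t_tx + 2·t_prop = 68·0.00030303 + 2·2.1381 = 4.297 ms.

4.297 ms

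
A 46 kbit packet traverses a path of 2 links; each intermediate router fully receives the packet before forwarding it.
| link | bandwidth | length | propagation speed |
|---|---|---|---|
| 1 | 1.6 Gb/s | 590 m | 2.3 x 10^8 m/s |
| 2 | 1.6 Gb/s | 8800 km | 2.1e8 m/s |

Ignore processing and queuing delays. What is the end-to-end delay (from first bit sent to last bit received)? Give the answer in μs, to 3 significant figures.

42000 μs

L = 46000 bits.
Transmission delay per hop = L/R = 46000/1600000000 = 28.75 μs; 2 hops → 57.5 μs.
Propagation delays (d/s per hop): 2.56522, 41904.8 μs; sum = 41907.3 μs.
End-to-end = 42000 μs.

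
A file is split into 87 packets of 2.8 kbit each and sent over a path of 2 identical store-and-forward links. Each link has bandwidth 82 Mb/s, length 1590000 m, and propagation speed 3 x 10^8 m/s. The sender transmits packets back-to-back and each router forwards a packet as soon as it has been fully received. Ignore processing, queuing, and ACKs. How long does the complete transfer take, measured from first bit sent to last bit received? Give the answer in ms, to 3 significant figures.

13.6 ms

Per-hop transmission t_tx = L/R = 2800/82000000 = 0.0341463 ms.
Per-hop propagation t_prop = 1590000/300000000 = 5.3 ms.
Pipeline fill: first packet needs 2·t_tx to clear all hops; remaining 86 packets each add one t_tx.
Total = (2+87-1)·t_tx + 2·t_prop = 88·0.0341463 + 2·5.3 = 13.6 ms.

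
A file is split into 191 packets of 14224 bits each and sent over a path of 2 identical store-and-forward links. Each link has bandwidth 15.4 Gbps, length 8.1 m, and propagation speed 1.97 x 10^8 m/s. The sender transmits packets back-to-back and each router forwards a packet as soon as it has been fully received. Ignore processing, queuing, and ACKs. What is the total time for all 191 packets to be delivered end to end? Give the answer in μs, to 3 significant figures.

177 μs

Per-hop transmission t_tx = L/R = 14224/15400000000 = 0.923636 μs.
Per-hop propagation t_prop = 8.1/197000000 = 0.0411168 μs.
Pipeline fill: first packet needs 2·t_tx to clear all hops; remaining 190 packets each add one t_tx.
Total = (2+191-1)·t_tx + 2·t_prop = 192·0.923636 + 2·0.0411168 = 177 μs.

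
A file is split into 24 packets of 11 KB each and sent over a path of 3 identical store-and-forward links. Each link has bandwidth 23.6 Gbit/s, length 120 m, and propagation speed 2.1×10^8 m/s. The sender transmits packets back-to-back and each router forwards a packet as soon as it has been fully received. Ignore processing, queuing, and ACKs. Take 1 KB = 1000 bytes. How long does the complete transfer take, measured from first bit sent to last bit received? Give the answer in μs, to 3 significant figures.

Per-hop transmission t_tx = L/R = 88000/23600000000 = 3.72881 μs.
Per-hop propagation t_prop = 120/210000000 = 0.571429 μs.
Pipeline fill: first packet needs 3·t_tx to clear all hops; remaining 23 packets each add one t_tx.
Total = (3+24-1)·t_tx + 3·t_prop = 26·3.72881 + 3·0.571429 = 98.7 μs.

98.7 μs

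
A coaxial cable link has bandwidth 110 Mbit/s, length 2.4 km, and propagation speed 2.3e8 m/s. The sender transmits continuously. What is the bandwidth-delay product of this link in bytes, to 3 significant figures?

143 bytes

Propagation delay = 2400 / 2.3e+08 = 1.04348e-05 s.
BDP = R × t_prop = 110000000 × 1.04348e-05 = 1147.83 bits.
In bytes: 1147.83/8 = 143 bytes.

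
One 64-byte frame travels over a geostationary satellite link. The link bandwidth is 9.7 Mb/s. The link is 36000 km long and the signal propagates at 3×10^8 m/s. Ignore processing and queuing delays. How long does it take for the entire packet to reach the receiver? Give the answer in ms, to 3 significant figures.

L = 64 × 8 = 512 bits.
Transmission delay = L/R = 512 / 9700000 = 0.0527835 ms.
Propagation delay = d/s = 36000000 m / 300000000 m/s = 120 ms.
Total = 120 ms.

120 ms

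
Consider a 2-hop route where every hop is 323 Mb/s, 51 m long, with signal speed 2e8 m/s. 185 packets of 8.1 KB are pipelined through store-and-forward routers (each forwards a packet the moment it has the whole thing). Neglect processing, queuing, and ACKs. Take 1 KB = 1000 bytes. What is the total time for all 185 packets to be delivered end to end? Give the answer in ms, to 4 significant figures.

Per-hop transmission t_tx = L/R = 64800/323000000 = 0.200619 ms.
Per-hop propagation t_prop = 51/200000000 = 0.000255 ms.
Pipeline fill: first packet needs 2·t_tx to clear all hops; remaining 184 packets each add one t_tx.
Total = (2+185-1)·t_tx + 2·t_prop = 186·0.200619 + 2·0.000255 = 37.32 ms.

37.32 ms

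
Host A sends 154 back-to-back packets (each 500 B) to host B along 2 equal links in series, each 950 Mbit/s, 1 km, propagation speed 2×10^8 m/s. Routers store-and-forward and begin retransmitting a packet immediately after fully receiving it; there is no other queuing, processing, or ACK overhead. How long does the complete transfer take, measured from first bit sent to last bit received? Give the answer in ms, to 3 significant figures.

Per-hop transmission t_tx = L/R = 4000/950000000 = 0.00421053 ms.
Per-hop propagation t_prop = 1000/200000000 = 0.005 ms.
Pipeline fill: first packet needs 2·t_tx to clear all hops; remaining 153 packets each add one t_tx.
Total = (2+154-1)·t_tx + 2·t_prop = 155·0.00421053 + 2·0.005 = 0.663 ms.

0.663 ms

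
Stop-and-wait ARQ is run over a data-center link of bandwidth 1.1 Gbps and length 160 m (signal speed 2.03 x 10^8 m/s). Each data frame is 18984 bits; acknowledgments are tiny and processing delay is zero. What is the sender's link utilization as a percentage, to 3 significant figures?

t_tx = L/R = 18984/1100000000 = 1.72582e-05 s.
t_prop = 160/2.03e+08 = 7.88177e-07 s; RTT = 1.57635e-06 s.
Cycle = t_tx + RTT = 1.88345e-05 s.
Utilization = t_tx / cycle = 1.72582e-05/1.88345e-05 = 91.6 %.

91.6 %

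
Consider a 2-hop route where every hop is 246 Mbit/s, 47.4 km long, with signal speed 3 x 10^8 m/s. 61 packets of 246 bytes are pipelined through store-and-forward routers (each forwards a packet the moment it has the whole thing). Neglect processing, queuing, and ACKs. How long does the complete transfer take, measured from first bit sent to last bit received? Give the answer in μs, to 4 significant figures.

Per-hop transmission t_tx = L/R = 1968/246000000 = 8 μs.
Per-hop propagation t_prop = 47400/300000000 = 158 μs.
Pipeline fill: first packet needs 2·t_tx to clear all hops; remaining 60 packets each add one t_tx.
Total = (2+61-1)·t_tx + 2·t_prop = 62·8 + 2·158 = 812.0 μs.

812.0 μs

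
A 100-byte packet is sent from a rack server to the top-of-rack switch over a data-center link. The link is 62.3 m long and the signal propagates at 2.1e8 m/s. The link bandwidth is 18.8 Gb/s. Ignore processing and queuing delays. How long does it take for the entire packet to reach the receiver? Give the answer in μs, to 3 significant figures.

0.339 μs

L = 100 × 8 = 800 bits.
Transmission delay = L/R = 800 / 18800000000 = 0.0425532 μs.
Propagation delay = d/s = 62.3 m / 210000000 m/s = 0.296667 μs.
Total = 0.339 μs.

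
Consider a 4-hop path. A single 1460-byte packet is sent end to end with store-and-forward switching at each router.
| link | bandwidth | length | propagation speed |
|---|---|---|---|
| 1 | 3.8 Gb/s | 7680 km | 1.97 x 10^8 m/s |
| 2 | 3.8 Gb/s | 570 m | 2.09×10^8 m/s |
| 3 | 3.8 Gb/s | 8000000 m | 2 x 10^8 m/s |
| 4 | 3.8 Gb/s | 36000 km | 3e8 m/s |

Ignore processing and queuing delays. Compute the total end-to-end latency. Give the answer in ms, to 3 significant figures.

L = 1460 × 8 = 11680 bits.
Transmission delay per hop = L/R = 11680/3800000000 = 0.00307368 ms; 4 hops → 0.0122947 ms.
Propagation delays (d/s per hop): 38.9848, 0.00272727, 40, 120 ms; sum = 198.987 ms.
End-to-end = 199 ms.

199 ms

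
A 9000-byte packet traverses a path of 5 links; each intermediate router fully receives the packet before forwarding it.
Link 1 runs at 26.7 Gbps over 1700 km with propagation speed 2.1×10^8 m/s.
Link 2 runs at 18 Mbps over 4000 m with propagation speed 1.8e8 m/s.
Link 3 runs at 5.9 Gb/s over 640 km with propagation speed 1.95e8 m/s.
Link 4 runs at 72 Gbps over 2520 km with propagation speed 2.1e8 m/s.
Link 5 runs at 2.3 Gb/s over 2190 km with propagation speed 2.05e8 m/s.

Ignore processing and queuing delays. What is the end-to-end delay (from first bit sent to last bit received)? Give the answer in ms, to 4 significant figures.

L = 9000 × 8 = 72000 bits.
Transmission delays (L/R per hop): 0.00269663, 4, 0.0122034, 0.001, 0.0313043 ms; sum = 4.0472 ms.
Propagation delays (d/s per hop): 8.09524, 0.0222222, 3.28205, 12, 10.6829 ms; sum = 34.0824 ms.
End-to-end = 38.13 ms.

38.13 ms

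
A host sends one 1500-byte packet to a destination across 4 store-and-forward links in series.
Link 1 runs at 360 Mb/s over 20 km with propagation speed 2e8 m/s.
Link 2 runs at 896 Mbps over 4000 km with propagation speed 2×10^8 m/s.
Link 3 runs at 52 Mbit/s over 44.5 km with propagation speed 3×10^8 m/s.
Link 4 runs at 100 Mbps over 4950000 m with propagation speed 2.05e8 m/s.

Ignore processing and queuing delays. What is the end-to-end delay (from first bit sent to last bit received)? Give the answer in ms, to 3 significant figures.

L = 1500 × 8 = 12000 bits.
Transmission delays (L/R per hop): 0.0333333, 0.0133929, 0.230769, 0.12 ms; sum = 0.397495 ms.
Propagation delays (d/s per hop): 0.1, 20, 0.148333, 24.1463 ms; sum = 44.3947 ms.
End-to-end = 44.8 ms.

44.8 ms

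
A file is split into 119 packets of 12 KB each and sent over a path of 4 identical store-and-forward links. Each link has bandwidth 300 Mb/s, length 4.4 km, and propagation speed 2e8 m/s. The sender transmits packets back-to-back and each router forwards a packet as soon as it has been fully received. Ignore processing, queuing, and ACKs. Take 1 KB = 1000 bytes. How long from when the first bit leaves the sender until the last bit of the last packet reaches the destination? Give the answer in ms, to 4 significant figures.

Per-hop transmission t_tx = L/R = 96000/300000000 = 0.32 ms.
Per-hop propagation t_prop = 4400/200000000 = 0.022 ms.
Pipeline fill: first packet needs 4·t_tx to clear all hops; remaining 118 packets each add one t_tx.
Total = (4+119-1)·t_tx + 4·t_prop = 122·0.32 + 4·0.022 = 39.13 ms.

39.13 ms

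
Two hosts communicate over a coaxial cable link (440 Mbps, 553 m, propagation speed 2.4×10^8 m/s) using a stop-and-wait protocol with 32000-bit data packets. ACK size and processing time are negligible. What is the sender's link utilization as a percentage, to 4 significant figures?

t_tx = L/R = 32000/440000000 = 7.27273e-05 s.
t_prop = 553/240000000 = 2.30417e-06 s; RTT = 4.60833e-06 s.
Cycle = t_tx + RTT = 7.73356e-05 s.
Utilization = t_tx / cycle = 7.27273e-05/7.73356e-05 = 94.04 %.

94.04 %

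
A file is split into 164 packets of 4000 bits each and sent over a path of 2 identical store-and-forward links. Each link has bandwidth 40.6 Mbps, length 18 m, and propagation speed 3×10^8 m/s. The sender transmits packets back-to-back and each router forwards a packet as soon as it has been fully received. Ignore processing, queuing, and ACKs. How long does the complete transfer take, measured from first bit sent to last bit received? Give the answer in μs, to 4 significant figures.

16260 μs

Per-hop transmission t_tx = L/R = 4000/40600000 = 98.5222 μs.
Per-hop propagation t_prop = 18/300000000 = 0.06 μs.
Pipeline fill: first packet needs 2·t_tx to clear all hops; remaining 163 packets each add one t_tx.
Total = (2+164-1)·t_tx + 2·t_prop = 165·98.5222 + 2·0.06 = 16260 μs.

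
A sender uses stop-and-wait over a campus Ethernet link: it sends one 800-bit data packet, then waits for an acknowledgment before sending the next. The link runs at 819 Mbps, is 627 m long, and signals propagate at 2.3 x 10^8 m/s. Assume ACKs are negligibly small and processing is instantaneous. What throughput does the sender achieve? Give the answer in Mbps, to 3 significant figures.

124 Mbps

t_tx = L/R = 800/819000000 = 9.76801e-07 s.
t_prop = 627/2.3e+08 = 2.72609e-06 s; RTT = 5.45217e-06 s.
Cycle = t_tx + RTT = 6.42897e-06 s.
Throughput = L / cycle = 800 / 6.42897e-06 = 124 Mbps.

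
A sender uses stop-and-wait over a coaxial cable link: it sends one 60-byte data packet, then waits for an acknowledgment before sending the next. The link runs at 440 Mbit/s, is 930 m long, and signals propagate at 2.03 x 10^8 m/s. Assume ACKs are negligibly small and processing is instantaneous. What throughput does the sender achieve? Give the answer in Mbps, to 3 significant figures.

46.8 Mbps

t_tx = L/R = 480/440000000 = 1.09091e-06 s.
t_prop = 930/2.03e+08 = 4.58128e-06 s; RTT = 9.16256e-06 s.
Cycle = t_tx + RTT = 1.02535e-05 s.
Throughput = L / cycle = 480 / 1.02535e-05 = 46.8 Mbps.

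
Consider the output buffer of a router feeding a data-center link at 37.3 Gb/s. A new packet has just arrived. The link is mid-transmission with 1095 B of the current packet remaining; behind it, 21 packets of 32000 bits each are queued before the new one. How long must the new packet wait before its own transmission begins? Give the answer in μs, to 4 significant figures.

Each queued packet: L/R = 32000/37300000000 = 0.857909 μs.
21 queued → 18.0161 μs.
Plus remaining 8760 bits of current packet: 0.234853 μs.
Queuing delay = 18.25 μs.

18.25 μs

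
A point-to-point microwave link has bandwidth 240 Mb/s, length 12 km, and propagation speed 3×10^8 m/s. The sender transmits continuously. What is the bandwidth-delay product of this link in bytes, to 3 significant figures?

Propagation delay = 12000 / 300000000 = 4e-05 s.
BDP = R × t_prop = 240000000 × 4e-05 = 9600 bits.
In bytes: 9600/8 = 1200 bytes.

1200 bytes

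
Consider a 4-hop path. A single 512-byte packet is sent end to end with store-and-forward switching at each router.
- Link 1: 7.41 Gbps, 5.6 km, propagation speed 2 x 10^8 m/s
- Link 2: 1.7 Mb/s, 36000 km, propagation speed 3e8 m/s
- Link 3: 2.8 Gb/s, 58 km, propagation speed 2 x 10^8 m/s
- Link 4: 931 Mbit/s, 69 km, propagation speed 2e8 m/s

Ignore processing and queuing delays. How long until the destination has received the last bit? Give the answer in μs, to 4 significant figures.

123100 μs

L = 512 × 8 = 4096 bits.
Transmission delays (L/R per hop): 0.552767, 2409.41, 1.46286, 4.39957 μs; sum = 2415.83 μs.
Propagation delays (d/s per hop): 28, 120000, 290, 345 μs; sum = 120663 μs.
End-to-end = 123100 μs.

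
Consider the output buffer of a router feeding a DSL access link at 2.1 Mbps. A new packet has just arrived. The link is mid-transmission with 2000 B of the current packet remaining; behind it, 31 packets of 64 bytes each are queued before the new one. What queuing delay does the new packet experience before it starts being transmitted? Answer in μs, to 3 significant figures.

Each queued packet: L/R = 512/2100000 = 243.81 μs.
31 queued → 7558.1 μs.
Plus remaining 16000 bits of current packet: 7619.05 μs.
Queuing delay = 15200 μs.

15200 μs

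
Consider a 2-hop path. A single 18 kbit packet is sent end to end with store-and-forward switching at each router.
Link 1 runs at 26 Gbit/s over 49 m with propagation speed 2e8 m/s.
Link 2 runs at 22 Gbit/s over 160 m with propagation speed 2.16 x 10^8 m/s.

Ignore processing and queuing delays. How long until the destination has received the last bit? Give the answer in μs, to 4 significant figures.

L = 18000 bits.
Transmission delays (L/R per hop): 0.692308, 0.818182 μs; sum = 1.51049 μs.
Propagation delays (d/s per hop): 0.245, 0.740741 μs; sum = 0.985741 μs.
End-to-end = 2.496 μs.

2.496 μs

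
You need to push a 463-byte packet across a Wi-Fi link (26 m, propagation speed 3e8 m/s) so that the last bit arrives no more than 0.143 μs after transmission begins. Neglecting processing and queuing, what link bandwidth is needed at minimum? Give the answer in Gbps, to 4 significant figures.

L = 3704 bits.
Propagation delay = 26 / 300000000 = 0.0866667 μs.
Transmission budget = 0.143 − 0.0866667 = 0.0563333 μs.
R ≥ L / t_tx = 3704 bits / 5.63333e-08 s = 65.75 Gbps.

65.75 Gbps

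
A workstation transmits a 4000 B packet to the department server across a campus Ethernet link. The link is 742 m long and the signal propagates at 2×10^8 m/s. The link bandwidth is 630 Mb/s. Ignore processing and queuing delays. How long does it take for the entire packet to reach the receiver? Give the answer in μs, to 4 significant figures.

54.50 μs

L = 4000 × 8 = 32000 bits.
Transmission delay = L/R = 32000 / 630000000 = 50.7937 μs.
Propagation delay = d/s = 742 m / 200000000 m/s = 3.71 μs.
Total = 54.50 μs.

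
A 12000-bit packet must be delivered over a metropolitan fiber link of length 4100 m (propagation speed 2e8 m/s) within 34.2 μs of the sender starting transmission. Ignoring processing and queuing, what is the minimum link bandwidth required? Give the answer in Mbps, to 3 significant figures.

Propagation delay = 4100 / 200000000 = 20.5 μs.
Transmission budget = 34.2 − 20.5 = 13.7 μs.
R ≥ L / t_tx = 12000 bits / 1.37e-05 s = 876 Mbps.

876 Mbps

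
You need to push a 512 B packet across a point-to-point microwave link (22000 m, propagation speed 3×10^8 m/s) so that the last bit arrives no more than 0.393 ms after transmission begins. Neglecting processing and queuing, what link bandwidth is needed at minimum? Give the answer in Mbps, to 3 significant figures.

12.8 Mbps

L = 4096 bits.
Propagation delay = 22000 / 300000000 = 0.0733333 ms.
Transmission budget = 0.393 − 0.0733333 = 0.319667 ms.
R ≥ L / t_tx = 4096 bits / 0.000319667 s = 12.8 Mbps.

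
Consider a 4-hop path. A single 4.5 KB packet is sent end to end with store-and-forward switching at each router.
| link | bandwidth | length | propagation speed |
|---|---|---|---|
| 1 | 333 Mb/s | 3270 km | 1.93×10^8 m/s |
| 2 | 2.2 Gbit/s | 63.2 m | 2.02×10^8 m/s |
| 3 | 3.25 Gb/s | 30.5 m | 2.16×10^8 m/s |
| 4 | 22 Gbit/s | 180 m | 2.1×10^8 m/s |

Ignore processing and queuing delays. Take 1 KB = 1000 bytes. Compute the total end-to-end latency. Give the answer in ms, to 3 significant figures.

L = 36000 bits.
Transmission delays (L/R per hop): 0.108108, 0.0163636, 0.0110769, 0.00163636 ms; sum = 0.137185 ms.
Propagation delays (d/s per hop): 16.943, 0.000312871, 0.000141204, 0.000857143 ms; sum = 16.9443 ms.
End-to-end = 17.1 ms.

17.1 ms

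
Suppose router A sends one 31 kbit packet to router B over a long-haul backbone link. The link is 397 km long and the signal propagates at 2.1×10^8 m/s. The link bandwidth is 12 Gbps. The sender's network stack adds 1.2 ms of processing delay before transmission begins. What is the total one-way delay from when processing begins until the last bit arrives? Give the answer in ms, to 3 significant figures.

3.09 ms

L = 31000 bits.
Transmission delay = L/R = 31000 / 12000000000 = 0.00258333 ms.
Propagation delay = d/s = 397000 m / 210000000 m/s = 1.89048 ms.
Plus processing delay 1.2 ms = 1.2 ms.
Total = 3.09 ms.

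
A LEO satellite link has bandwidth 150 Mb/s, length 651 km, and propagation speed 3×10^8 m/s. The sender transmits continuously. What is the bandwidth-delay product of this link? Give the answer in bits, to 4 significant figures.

Propagation delay = 651000 / 300000000 = 0.00217 s.
BDP = R × t_prop = 150000000 × 0.00217 = 325500 bits.

325500 bits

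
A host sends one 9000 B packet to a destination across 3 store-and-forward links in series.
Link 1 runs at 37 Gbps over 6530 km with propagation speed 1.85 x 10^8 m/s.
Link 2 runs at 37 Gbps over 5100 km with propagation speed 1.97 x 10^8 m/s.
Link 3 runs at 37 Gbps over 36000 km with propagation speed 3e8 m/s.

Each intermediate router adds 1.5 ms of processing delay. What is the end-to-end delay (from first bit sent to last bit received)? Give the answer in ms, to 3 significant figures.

184 ms

L = 9000 × 8 = 72000 bits.
Transmission delay per hop = L/R = 72000/37000000000 = 0.00194595 ms; 3 hops → 0.00583784 ms.
Propagation delays (d/s per hop): 35.2973, 25.8883, 120 ms; sum = 181.186 ms.
Processing at 2 router(s): 2 × 1.5 ms = 3 ms.
End-to-end = 184 ms.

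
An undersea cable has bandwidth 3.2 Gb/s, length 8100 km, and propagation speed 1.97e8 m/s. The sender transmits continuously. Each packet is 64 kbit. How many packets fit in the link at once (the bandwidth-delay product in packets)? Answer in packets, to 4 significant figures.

Propagation delay = 8100000 / 197000000 = 0.0411168 s.
BDP = R × t_prop = 3200000000 × 0.0411168 = 131574000 bits.
In packets of 64000 bits: 2056 packets.

2056 packets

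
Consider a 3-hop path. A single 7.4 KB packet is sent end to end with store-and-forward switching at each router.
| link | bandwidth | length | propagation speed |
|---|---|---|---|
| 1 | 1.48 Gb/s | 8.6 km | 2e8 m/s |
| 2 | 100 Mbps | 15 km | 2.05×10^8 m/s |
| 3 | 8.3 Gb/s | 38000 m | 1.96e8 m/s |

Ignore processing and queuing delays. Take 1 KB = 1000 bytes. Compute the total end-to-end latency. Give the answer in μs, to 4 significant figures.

949.2 μs

L = 59200 bits.
Transmission delays (L/R per hop): 40, 592, 7.13253 μs; sum = 639.133 μs.
Propagation delays (d/s per hop): 43, 73.1707, 193.878 μs; sum = 310.048 μs.
End-to-end = 949.2 μs.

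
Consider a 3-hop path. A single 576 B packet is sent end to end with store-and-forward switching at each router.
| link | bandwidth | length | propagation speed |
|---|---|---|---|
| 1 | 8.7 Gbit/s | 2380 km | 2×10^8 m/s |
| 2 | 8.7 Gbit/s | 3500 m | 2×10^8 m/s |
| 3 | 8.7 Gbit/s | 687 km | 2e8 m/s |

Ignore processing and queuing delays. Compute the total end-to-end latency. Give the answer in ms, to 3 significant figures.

15.4 ms

L = 576 × 8 = 4608 bits.
Transmission delay per hop = L/R = 4608/8700000000 = 0.000529655 ms; 3 hops → 0.00158897 ms.
Propagation delays (d/s per hop): 11.9, 0.0175, 3.435 ms; sum = 15.3525 ms.
End-to-end = 15.4 ms.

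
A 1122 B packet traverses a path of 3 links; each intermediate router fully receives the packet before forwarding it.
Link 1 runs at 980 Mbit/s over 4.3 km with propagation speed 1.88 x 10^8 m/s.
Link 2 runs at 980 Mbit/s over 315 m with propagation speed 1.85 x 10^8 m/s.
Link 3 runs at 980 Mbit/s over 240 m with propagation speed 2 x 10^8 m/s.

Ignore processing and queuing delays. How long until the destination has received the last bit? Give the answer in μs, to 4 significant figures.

53.25 μs

L = 1122 × 8 = 8976 bits.
Transmission delay per hop = L/R = 8976/980000000 = 9.15918 μs; 3 hops → 27.4776 μs.
Propagation delays (d/s per hop): 22.8723, 1.7027, 1.2 μs; sum = 25.775 μs.
End-to-end = 53.25 μs.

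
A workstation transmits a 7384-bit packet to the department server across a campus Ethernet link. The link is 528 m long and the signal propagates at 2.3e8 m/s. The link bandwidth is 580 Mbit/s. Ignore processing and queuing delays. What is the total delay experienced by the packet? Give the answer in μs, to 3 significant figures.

Transmission delay = L/R = 7384 / 580000000 = 12.731 μs.
Propagation delay = d/s = 528 m / 2.3e+08 m/s = 2.29565 μs.
Total = 15.0 μs.

15.0 μs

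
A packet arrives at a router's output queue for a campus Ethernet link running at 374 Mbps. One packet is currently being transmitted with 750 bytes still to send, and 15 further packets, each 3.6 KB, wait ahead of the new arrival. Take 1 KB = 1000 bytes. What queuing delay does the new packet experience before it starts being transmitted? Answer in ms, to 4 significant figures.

Each queued packet: L/R = 28800/374000000 = 0.0770053 ms.
15 queued → 1.15508 ms.
Plus remaining 6000 bits of current packet: 0.0160428 ms.
Queuing delay = 1.171 ms.

1.171 ms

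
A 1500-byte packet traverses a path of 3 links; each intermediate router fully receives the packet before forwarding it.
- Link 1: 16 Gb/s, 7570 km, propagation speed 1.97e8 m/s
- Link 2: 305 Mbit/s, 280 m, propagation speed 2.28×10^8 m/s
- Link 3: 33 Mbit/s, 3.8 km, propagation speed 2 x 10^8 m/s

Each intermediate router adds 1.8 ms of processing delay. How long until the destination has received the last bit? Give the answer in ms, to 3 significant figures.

42.5 ms

L = 1500 × 8 = 12000 bits.
Transmission delays (L/R per hop): 0.00075, 0.0393443, 0.363636 ms; sum = 0.403731 ms.
Propagation delays (d/s per hop): 38.4264, 0.00122807, 0.019 ms; sum = 38.4466 ms.
Processing at 2 router(s): 2 × 1.8 ms = 3.6 ms.
End-to-end = 42.5 ms.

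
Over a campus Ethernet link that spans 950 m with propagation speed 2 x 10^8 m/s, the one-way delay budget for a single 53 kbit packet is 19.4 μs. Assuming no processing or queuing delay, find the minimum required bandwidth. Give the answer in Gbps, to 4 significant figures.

Propagation delay = 950 / 200000000 = 4.75 μs.
Transmission budget = 19.4 − 4.75 = 14.65 μs.
R ≥ L / t_tx = 53000 bits / 1.465e-05 s = 3.618 Gbps.

3.618 Gbps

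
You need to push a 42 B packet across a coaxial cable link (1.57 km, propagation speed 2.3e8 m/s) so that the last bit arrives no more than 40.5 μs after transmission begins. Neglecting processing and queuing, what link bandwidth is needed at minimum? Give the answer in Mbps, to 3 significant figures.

L = 336 bits.
Propagation delay = 1570 / 2.3e+08 = 6.82609 μs.
Transmission budget = 40.5 − 6.82609 = 33.6739 μs.
R ≥ L / t_tx = 336 bits / 3.36739e-05 s = 9.98 Mbps.

9.98 Mbps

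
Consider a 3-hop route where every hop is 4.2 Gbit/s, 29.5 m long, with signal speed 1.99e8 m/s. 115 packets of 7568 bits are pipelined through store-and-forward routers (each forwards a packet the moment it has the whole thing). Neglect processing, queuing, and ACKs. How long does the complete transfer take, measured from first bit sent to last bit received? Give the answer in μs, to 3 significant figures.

211 μs

Per-hop transmission t_tx = L/R = 7568/4200000000 = 1.8019 μs.
Per-hop propagation t_prop = 29.5/199000000 = 0.148241 μs.
Pipeline fill: first packet needs 3·t_tx to clear all hops; remaining 114 packets each add one t_tx.
Total = (3+115-1)·t_tx + 3·t_prop = 117·1.8019 + 3·0.148241 = 211 μs.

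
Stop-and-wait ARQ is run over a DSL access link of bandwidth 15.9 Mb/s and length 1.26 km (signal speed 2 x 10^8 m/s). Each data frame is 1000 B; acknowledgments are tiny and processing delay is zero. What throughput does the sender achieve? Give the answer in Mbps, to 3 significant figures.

15.5 Mbps

t_tx = L/R = 8000/15900000 = 0.000503145 s.
t_prop = 1260/200000000 = 6.3e-06 s; RTT = 1.26e-05 s.
Cycle = t_tx + RTT = 0.000515745 s.
Throughput = L / cycle = 8000 / 0.000515745 = 15.5 Mbps.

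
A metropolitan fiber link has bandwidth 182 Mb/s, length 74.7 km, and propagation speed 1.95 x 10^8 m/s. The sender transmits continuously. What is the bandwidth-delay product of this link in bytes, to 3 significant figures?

Propagation delay = 74700 / 195000000 = 0.000383077 s.
BDP = R × t_prop = 182000000 × 0.000383077 = 69720 bits.
In bytes: 69720/8 = 8720 bytes.

8720 bytes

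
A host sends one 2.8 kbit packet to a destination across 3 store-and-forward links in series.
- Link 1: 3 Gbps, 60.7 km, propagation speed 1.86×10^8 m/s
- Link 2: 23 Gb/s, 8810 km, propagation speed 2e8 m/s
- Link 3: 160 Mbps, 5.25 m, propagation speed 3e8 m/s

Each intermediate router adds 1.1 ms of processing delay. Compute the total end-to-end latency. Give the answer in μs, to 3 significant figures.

46600 μs

L = 2800 bits.
Transmission delays (L/R per hop): 0.933333, 0.121739, 17.5 μs; sum = 18.5551 μs.
Propagation delays (d/s per hop): 326.344, 44050, 0.0175 μs; sum = 44376.4 μs.
Processing at 2 router(s): 2 × 1.1 ms = 2200 μs.
End-to-end = 46600 μs.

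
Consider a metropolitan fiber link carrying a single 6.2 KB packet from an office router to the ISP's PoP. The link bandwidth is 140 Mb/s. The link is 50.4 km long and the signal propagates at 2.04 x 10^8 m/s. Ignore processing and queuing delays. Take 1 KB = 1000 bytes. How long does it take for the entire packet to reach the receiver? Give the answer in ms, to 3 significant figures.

0.601 ms

L = 49600 bits.
Transmission delay = L/R = 49600 / 140000000 = 0.354286 ms.
Propagation delay = d/s = 50400 m / 204000000 m/s = 0.247059 ms.
Total = 0.601 ms.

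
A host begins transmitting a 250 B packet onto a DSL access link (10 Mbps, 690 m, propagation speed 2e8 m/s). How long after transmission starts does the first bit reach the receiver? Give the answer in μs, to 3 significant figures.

First bit experiences only propagation delay: d/s = 690/200000000 = 3.45 μs.

3.45 μs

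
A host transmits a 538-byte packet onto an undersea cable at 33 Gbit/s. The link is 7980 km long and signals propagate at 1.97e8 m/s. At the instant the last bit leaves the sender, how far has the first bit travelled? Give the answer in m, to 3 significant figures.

25.7 m

t_tx = L/R = 4304/33000000000 = 1.30424e-07 s.
Distance = s × t_tx = 197000000 × 1.30424e-07 = 25.7 m.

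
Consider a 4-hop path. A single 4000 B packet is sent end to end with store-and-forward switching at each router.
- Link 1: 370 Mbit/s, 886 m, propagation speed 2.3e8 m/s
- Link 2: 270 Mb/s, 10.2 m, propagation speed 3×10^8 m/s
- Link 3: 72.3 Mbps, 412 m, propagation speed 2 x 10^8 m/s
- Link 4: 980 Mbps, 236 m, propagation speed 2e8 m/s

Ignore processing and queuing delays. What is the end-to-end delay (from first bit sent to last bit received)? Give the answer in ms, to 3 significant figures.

0.687 ms

L = 4000 × 8 = 32000 bits.
Transmission delays (L/R per hop): 0.0864865, 0.118519, 0.4426, 0.0326531 ms; sum = 0.680258 ms.
Propagation delays (d/s per hop): 0.00385217, 3.4e-05, 0.00206, 0.00118 ms; sum = 0.00712617 ms.
End-to-end = 0.687 ms.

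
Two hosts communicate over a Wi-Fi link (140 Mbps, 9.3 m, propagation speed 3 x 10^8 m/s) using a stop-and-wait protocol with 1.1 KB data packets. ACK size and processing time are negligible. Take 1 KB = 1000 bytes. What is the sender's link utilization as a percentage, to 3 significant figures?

t_tx = L/R = 8800/140000000 = 6.28571e-05 s.
t_prop = 9.3/300000000 = 3.1e-08 s; RTT = 6.2e-08 s.
Cycle = t_tx + RTT = 6.29191e-05 s.
Utilization = t_tx / cycle = 6.28571e-05/6.29191e-05 = 99.9 %.

99.9 %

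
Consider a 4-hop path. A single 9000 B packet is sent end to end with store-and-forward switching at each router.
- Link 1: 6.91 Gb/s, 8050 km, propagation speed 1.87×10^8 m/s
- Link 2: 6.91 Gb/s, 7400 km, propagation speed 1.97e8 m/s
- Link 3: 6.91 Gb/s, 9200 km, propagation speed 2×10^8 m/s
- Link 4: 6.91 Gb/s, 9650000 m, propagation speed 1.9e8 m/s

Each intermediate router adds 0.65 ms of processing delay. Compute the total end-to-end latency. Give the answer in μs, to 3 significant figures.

179000 μs

L = 9000 × 8 = 72000 bits.
Transmission delay per hop = L/R = 72000/6910000000 = 10.4197 μs; 4 hops → 41.6787 μs.
Propagation delays (d/s per hop): 43048.1, 37563.5, 46000, 50789.5 μs; sum = 177401 μs.
Processing at 3 router(s): 3 × 0.65 ms = 1950 μs.
End-to-end = 179000 μs.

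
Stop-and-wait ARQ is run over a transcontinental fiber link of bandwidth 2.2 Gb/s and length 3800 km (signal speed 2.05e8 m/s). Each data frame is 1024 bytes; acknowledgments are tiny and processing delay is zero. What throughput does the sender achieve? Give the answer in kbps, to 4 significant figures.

t_tx = L/R = 8192/2200000000 = 3.72364e-06 s.
t_prop = 3800000/2.05e+08 = 0.0185366 s; RTT = 0.0370732 s.
Cycle = t_tx + RTT = 0.0370769 s.
Throughput = L / cycle = 8192 / 0.0370769 = 220.9 kbps.

220.9 kbps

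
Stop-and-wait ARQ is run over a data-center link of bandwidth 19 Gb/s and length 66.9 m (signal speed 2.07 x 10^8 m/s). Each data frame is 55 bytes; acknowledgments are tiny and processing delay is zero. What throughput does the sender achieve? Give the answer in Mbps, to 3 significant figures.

t_tx = L/R = 440/19000000000 = 2.31579e-08 s.
t_prop = 66.9/2.07e+08 = 3.23188e-07 s; RTT = 6.46377e-07 s.
Cycle = t_tx + RTT = 6.69535e-07 s.
Throughput = L / cycle = 440 / 6.69535e-07 = 657 Mbps.

657 Mbps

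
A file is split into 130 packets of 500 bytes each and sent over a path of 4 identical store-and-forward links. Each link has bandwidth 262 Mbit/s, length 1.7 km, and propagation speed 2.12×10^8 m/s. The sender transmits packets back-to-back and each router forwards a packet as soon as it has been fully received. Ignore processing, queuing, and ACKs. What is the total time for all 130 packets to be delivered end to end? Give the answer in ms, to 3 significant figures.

Per-hop transmission t_tx = L/R = 4000/262000000 = 0.0152672 ms.
Per-hop propagation t_prop = 1700/212000000 = 0.00801887 ms.
Pipeline fill: first packet needs 4·t_tx to clear all hops; remaining 129 packets each add one t_tx.
Total = (4+130-1)·t_tx + 4·t_prop = 133·0.0152672 + 4·0.00801887 = 2.06 ms.

2.06 ms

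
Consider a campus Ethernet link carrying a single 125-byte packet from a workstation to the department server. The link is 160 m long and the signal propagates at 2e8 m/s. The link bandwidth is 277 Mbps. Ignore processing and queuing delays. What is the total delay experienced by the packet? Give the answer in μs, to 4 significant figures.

4.410 μs

L = 125 × 8 = 1000 bits.
Transmission delay = L/R = 1000 / 277000000 = 3.61011 μs.
Propagation delay = d/s = 160 m / 200000000 m/s = 0.8 μs.
Total = 4.410 μs.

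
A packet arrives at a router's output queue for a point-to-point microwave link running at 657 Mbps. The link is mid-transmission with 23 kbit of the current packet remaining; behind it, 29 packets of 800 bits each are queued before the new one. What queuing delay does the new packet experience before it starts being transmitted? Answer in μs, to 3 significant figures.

70.3 μs

Each queued packet: L/R = 800/657000000 = 1.21766 μs.
29 queued → 35.312 μs.
Plus remaining 23000 bits of current packet: 35.0076 μs.
Queuing delay = 70.3 μs.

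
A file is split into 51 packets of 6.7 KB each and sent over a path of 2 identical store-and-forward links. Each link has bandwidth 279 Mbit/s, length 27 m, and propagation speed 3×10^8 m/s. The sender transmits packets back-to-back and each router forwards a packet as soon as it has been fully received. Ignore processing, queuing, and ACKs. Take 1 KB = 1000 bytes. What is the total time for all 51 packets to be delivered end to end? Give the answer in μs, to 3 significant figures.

Per-hop transmission t_tx = L/R = 53600/279000000 = 192.115 μs.
Per-hop propagation t_prop = 27/300000000 = 0.09 μs.
Pipeline fill: first packet needs 2·t_tx to clear all hops; remaining 50 packets each add one t_tx.
Total = (2+51-1)·t_tx + 2·t_prop = 52·192.115 + 2·0.09 = 9990 μs.

9990 μs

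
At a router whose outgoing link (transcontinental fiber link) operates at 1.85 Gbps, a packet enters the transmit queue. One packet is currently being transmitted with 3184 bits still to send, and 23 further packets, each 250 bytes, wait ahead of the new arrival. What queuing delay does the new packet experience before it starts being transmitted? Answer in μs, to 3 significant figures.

Each queued packet: L/R = 2000/1850000000 = 1.08108 μs.
23 queued → 24.8649 μs.
Plus remaining 3184 bits of current packet: 1.72108 μs.
Queuing delay = 26.6 μs.

26.6 μs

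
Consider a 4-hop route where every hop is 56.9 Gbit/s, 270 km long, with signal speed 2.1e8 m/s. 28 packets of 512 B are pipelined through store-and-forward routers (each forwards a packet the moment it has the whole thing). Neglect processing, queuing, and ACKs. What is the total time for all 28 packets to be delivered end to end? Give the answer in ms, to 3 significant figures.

Per-hop transmission t_tx = L/R = 4096/56900000000 = 7.19859e-05 ms.
Per-hop propagation t_prop = 270000/210000000 = 1.28571 ms.
Pipeline fill: first packet needs 4·t_tx to clear all hops; remaining 27 packets each add one t_tx.
Total = (4+28-1)·t_tx + 4·t_prop = 31·7.19859e-05 + 4·1.28571 = 5.15 ms.

5.15 ms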